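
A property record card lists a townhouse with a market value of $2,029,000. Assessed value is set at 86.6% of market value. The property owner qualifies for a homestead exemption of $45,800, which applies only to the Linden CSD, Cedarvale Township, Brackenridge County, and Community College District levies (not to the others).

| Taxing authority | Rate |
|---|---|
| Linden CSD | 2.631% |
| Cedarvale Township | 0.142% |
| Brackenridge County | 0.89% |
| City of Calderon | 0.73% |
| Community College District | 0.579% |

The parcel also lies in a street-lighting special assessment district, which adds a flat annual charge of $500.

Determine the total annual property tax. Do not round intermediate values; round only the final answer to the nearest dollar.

Assessed value = $2,029,000 × 0.866 = $1,757,114
Linden CSD: ($1,757,114 − $45,800) × 0.02631 = $1,711,314 × 0.02631 = $45,024.67134
Cedarvale Township: ($1,757,114 − $45,800) × 0.00142 = $1,711,314 × 0.00142 = $2,430.06588
Brackenridge County: ($1,757,114 − $45,800) × 0.0089 = $1,711,314 × 0.0089 = $15,230.6946
City of Calderon: $1,757,114 × 0.0073 = $12,826.9322
Community College District: ($1,757,114 − $45,800) × 0.00579 = $1,711,314 × 0.00579 = $9,908.50806
Levies subtotal = $85,420.87208
Total = $85,420.87208 + $500 = $85,920.87208

$85,921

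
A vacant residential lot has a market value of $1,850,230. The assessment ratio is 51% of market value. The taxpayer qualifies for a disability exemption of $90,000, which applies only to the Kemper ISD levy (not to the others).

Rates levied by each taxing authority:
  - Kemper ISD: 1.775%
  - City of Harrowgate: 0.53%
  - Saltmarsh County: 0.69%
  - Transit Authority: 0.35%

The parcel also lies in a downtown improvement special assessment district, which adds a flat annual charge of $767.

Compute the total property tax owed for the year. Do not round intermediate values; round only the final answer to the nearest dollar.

Assessed value = $1,850,230 × 0.51 = $943,617.3
Kemper ISD: ($943,617.3 − $90,000) × 0.01775 = $853,617.3 × 0.01775 = $15,151.707075
City of Harrowgate: $943,617.3 × 0.0053 = $5,001.17169
Saltmarsh County: $943,617.3 × 0.0069 = $6,510.95937
Transit Authority: $943,617.3 × 0.0035 = $3,302.66055
Levies subtotal = $29,966.498685
Total = $29,966.498685 + $767 = $30,733.498685

$30,733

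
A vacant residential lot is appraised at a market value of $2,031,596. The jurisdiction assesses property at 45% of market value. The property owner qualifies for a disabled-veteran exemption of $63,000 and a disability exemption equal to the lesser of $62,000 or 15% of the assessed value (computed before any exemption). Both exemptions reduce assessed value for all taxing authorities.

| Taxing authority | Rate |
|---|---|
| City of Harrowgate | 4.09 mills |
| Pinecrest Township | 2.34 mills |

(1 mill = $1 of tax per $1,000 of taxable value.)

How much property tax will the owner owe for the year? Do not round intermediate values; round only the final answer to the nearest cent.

$5,074.67

Assessed value = $2,031,596 × 0.45 = $914,218.2
Disability exemption = min($62,000, 15% × $914,218.2) = min($62,000, $137,132.73) = $62,000 (dollar cap binds)
Taxable value = $914,218.2 − $63,000 − $62,000 = $789,218.2
City of Harrowgate: $789,218.2 × 0.00409 = $3,227.902438
Pinecrest Township: $789,218.2 × 0.00234 = $1,846.770588
Total = $5,074.673026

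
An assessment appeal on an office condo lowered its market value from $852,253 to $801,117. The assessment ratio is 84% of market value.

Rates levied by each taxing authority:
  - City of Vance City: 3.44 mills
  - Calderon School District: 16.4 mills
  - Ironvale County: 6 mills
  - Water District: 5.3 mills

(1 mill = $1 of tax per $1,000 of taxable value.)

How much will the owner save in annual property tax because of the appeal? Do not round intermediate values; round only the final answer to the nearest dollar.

Old assessed value = $852,253 × 0.84 = $715,892.52
New assessed value = $801,117 × 0.84 = $672,938.28
Combined rate = 0.00344 + 0.0164 + 0.006 + 0.0053 = 0.03114
Old tax = $715,892.52 × 0.03114 = $22,292.8930728
New tax = $672,938.28 × 0.03114 = $20,955.2980392
Reduction = $22,292.8930728 − $20,955.2980392 = $1,337.5950336

$1,338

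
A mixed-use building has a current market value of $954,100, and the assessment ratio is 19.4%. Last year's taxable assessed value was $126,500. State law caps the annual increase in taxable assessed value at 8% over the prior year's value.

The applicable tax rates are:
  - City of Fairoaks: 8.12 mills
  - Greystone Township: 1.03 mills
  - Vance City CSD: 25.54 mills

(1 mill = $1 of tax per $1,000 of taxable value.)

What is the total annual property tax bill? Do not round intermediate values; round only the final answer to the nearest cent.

$4,739.35

Uncapped assessed value = $954,100 × 0.194 = $185,095.4
Cap limit = $126,500 × 1.08 = $136,620
Taxable assessed value = min($185,095.4, $136,620) = $136,620 (cap binds)
City of Fairoaks: $136,620 × 0.00812 = $1,109.3544
Greystone Township: $136,620 × 0.00103 = $140.7186
Vance City CSD: $136,620 × 0.02554 = $3,489.2748
Total = $4,739.3478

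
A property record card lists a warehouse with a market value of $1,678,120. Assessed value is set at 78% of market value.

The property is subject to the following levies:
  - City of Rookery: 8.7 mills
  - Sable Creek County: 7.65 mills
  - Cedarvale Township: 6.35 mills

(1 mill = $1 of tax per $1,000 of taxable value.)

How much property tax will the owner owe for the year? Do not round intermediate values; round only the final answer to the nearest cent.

Assessed value = $1,678,120 × 0.78 = $1,308,933.6
City of Rookery: $1,308,933.6 × 0.0087 = $11,387.72232
Sable Creek County: $1,308,933.6 × 0.00765 = $10,013.34204
Cedarvale Township: $1,308,933.6 × 0.00635 = $8,311.72836
Total = $11,387.72232 + $10,013.34204 + $8,311.72836 = $29,712.79272

$29,712.79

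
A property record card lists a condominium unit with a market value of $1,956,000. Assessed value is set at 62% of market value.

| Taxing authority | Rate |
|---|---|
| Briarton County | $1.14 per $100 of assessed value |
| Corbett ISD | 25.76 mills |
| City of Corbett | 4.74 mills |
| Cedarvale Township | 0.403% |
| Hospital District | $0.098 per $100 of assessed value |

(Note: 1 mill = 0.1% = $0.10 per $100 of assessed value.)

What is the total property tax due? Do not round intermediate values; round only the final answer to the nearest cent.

$56,888.70

Assessed value = $1,956,000 × 0.62 = $1,212,720
Briarton County: $1,212,720 × 0.0114 = $13,825.008
Corbett ISD: $1,212,720 × 0.02576 = $31,239.6672
City of Corbett: $1,212,720 × 0.00474 = $5,748.2928
Cedarvale Township: $1,212,720 × 0.00403 = $4,887.2616
Hospital District: $1,212,720 × 0.00098 = $1,188.4656
Total = $56,888.6952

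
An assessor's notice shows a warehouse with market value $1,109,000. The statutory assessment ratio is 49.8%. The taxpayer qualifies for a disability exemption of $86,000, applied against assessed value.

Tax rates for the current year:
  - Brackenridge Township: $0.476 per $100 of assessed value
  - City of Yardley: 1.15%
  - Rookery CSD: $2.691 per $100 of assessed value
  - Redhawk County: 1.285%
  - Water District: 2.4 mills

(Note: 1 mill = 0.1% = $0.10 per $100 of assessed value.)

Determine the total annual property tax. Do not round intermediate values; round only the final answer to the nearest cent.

Assessed value = $1,109,000 × 0.498 = $552,282
Taxable value = $552,282 − $86,000 = $466,282
Brackenridge Township: $466,282 × 0.00476 = $2,219.50232
City of Yardley: $466,282 × 0.0115 = $5,362.243
Rookery CSD: $466,282 × 0.02691 = $12,547.64862
Redhawk County: $466,282 × 0.01285 = $5,991.7237
Water District: $466,282 × 0.0024 = $1,119.0768
Total = $27,240.19444

$27,240.19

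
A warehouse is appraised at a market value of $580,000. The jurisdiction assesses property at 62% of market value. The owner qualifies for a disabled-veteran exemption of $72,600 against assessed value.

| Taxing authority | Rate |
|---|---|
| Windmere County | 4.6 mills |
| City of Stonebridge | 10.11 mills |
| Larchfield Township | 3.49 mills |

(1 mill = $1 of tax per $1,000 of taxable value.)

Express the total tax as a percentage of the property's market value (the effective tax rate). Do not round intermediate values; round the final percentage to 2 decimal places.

Assessed value = $580,000 × 0.62 = $359,600
Taxable value = $359,600 − $72,600 = $287,000
Windmere County: $287,000 × 0.0046 = $1,320.2
City of Stonebridge: $287,000 × 0.01011 = $2,901.57
Larchfield Township: $287,000 × 0.00349 = $1,001.63
Total tax = $5,223.4
Effective rate = $5,223.4 ÷ $580,000 = 0.90% of market value

0.90%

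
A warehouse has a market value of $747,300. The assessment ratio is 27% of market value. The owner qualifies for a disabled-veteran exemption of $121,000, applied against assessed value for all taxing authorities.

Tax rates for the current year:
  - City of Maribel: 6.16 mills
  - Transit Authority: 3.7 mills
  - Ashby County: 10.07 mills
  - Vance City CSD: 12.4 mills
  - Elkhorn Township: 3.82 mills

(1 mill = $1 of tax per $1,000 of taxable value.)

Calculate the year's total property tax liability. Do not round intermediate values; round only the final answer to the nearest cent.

$2,919.87

Assessed value = $747,300 × 0.27 = $201,771
Taxable value = $201,771 − $121,000 = $80,771
City of Maribel: $80,771 × 0.00616 = $497.54936
Transit Authority: $80,771 × 0.0037 = $298.8527
Ashby County: $80,771 × 0.01007 = $813.36397
Vance City CSD: $80,771 × 0.0124 = $1,001.5604
Elkhorn Township: $80,771 × 0.00382 = $308.54522
Total = $497.54936 + $298.8527 + $813.36397 + $1,001.5604 + $308.54522 = $2,919.87165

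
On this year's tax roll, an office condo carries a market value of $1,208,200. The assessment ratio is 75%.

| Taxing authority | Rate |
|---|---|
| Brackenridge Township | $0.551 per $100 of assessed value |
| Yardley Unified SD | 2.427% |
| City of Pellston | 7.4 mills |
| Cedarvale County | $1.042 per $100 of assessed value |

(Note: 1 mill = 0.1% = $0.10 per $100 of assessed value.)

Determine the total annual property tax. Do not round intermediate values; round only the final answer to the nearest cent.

Assessed value = $1,208,200 × 0.75 = $906,150
Brackenridge Township: $906,150 × 0.00551 = $4,992.8865
Yardley Unified SD: $906,150 × 0.02427 = $21,992.2605
City of Pellston: $906,150 × 0.0074 = $6,705.51
Cedarvale County: $906,150 × 0.01042 = $9,442.083
Total = $43,132.74

$43,132.74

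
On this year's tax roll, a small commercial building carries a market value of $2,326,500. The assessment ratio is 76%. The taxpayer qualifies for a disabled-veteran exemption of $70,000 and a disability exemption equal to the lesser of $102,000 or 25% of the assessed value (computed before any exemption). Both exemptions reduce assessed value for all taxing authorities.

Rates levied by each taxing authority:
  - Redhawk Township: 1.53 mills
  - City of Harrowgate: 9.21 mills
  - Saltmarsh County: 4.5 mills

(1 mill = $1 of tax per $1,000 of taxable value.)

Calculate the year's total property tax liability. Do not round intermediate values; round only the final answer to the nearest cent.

$24,325.17

Assessed value = $2,326,500 × 0.76 = $1,768,140
Disability exemption = min($102,000, 25% × $1,768,140) = min($102,000, $442,035) = $102,000 (dollar cap binds)
Taxable value = $1,768,140 − $70,000 − $102,000 = $1,596,140
Redhawk Township: $1,596,140 × 0.00153 = $2,442.0942
City of Harrowgate: $1,596,140 × 0.00921 = $14,700.4494
Saltmarsh County: $1,596,140 × 0.0045 = $7,182.63
Total = $24,325.1736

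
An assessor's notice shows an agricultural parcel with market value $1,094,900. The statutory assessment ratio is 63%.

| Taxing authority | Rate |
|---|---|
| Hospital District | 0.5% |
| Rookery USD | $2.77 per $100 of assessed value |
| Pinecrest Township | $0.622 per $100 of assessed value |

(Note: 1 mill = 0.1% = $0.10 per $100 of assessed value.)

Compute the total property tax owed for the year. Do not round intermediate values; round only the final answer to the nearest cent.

$26,846.51

Assessed value = $1,094,900 × 0.63 = $689,787
Hospital District: $689,787 × 0.005 = $3,448.935
Rookery USD: $689,787 × 0.0277 = $19,107.0999
Pinecrest Township: $689,787 × 0.00622 = $4,290.47514
Total = $26,846.51004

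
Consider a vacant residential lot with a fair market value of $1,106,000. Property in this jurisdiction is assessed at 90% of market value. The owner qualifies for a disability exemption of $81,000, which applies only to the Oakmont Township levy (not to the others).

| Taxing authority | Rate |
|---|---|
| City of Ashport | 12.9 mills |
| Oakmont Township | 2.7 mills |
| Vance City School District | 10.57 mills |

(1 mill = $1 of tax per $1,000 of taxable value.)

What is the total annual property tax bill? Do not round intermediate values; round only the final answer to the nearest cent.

$25,830.92

Assessed value = $1,106,000 × 0.9 = $995,400
City of Ashport: $995,400 × 0.0129 = $12,840.66
Oakmont Township: ($995,400 − $81,000) × 0.0027 = $914,400 × 0.0027 = $2,468.88
Vance City School District: $995,400 × 0.01057 = $10,521.378
Total = $25,830.918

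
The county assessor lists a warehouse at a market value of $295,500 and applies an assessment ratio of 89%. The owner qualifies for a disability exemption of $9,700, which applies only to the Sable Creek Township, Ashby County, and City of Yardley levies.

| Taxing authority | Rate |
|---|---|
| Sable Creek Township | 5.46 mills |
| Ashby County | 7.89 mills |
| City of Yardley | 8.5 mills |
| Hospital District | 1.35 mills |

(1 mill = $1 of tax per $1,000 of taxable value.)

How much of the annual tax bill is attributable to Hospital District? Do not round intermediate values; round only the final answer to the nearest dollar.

Assessed value = $295,500 × 0.89 = $262,995
Hospital District taxable value = $262,995 (exemption does not apply)
Hospital District levy = $262,995 × 0.00135 = $355.04325

$355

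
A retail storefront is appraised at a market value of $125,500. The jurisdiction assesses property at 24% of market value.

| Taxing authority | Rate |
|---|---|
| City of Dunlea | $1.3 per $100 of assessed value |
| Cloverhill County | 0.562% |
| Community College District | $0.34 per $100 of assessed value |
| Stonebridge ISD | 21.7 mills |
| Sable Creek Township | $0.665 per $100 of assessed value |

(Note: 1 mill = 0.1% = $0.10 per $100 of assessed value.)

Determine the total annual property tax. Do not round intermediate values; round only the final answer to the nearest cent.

Assessed value = $125,500 × 0.24 = $30,120
City of Dunlea: $30,120 × 0.013 = $391.56
Cloverhill County: $30,120 × 0.00562 = $169.2744
Community College District: $30,120 × 0.0034 = $102.408
Stonebridge ISD: $30,120 × 0.0217 = $653.604
Sable Creek Township: $30,120 × 0.00665 = $200.298
Total = $1,517.1444

$1,517.14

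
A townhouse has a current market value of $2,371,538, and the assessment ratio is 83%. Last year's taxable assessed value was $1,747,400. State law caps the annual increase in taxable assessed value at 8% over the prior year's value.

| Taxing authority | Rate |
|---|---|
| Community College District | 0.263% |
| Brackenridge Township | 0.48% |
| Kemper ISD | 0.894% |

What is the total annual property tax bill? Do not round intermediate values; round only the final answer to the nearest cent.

Uncapped assessed value = $2,371,538 × 0.83 = $1,968,376.54
Cap limit = $1,747,400 × 1.08 = $1,887,192
Taxable assessed value = min($1,968,376.54, $1,887,192) = $1,887,192 (cap binds)
Community College District: $1,887,192 × 0.00263 = $4,963.31496
Brackenridge Township: $1,887,192 × 0.0048 = $9,058.5216
Kemper ISD: $1,887,192 × 0.00894 = $16,871.49648
Total = $30,893.33304

$30,893.33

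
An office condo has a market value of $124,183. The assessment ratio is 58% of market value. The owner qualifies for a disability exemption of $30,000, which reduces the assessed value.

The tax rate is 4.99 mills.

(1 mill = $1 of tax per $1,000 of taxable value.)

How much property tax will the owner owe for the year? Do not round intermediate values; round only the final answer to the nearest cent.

Assessed value = $124,183 × 0.58 = $72,026.14
Taxable value = $72,026.14 − $30,000 = $42,026.14
Tax = $42,026.14 × 0.00499 = $209.7104386

$209.71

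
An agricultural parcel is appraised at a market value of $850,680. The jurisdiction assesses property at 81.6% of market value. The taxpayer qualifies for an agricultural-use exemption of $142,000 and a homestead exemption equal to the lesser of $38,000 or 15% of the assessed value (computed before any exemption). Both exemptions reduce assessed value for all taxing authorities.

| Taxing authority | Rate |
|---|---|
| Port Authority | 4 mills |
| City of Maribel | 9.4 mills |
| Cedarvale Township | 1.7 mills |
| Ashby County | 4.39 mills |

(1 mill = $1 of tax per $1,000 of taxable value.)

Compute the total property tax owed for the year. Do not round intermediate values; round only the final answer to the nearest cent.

$10,020.88

Assessed value = $850,680 × 0.816 = $694,154.88
Homestead exemption = min($38,000, 15% × $694,154.88) = min($38,000, $104,123.232) = $38,000 (dollar cap binds)
Taxable value = $694,154.88 − $142,000 − $38,000 = $514,154.88
Port Authority: $514,154.88 × 0.004 = $2,056.61952
City of Maribel: $514,154.88 × 0.0094 = $4,833.055872
Cedarvale Township: $514,154.88 × 0.0017 = $874.063296
Ashby County: $514,154.88 × 0.00439 = $2,257.1399232
Total = $10,020.8786112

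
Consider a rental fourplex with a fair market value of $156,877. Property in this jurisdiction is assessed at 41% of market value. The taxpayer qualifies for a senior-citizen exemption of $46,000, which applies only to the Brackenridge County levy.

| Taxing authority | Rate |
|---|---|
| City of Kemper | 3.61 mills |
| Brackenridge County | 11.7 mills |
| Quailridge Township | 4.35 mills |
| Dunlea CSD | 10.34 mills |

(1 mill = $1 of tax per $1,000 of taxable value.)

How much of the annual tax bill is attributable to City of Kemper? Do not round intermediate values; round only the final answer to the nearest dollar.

$232

Assessed value = $156,877 × 0.41 = $64,319.57
City of Kemper taxable value = $64,319.57 (exemption does not apply)
City of Kemper levy = $64,319.57 × 0.00361 = $232.1936477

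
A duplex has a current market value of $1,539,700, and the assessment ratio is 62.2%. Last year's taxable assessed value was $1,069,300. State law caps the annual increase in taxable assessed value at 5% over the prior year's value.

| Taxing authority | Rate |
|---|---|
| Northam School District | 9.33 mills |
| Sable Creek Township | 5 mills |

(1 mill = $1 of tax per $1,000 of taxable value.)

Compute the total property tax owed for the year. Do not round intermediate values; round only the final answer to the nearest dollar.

$13,724

Uncapped assessed value = $1,539,700 × 0.622 = $957,693.4
Cap limit = $1,069,300 × 1.05 = $1,122,765
Taxable assessed value = min($957,693.4, $1,122,765) = $957,693.4 (cap does not bind)
Northam School District: $957,693.4 × 0.00933 = $8,935.279422
Sable Creek Township: $957,693.4 × 0.005 = $4,788.467
Total = $13,723.746422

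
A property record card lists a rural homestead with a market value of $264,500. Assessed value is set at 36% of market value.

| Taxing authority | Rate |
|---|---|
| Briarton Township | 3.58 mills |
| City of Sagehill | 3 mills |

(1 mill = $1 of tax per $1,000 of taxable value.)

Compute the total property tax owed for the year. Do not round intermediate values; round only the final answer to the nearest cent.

$626.55

Assessed value = $264,500 × 0.36 = $95,220
Briarton Township: $95,220 × 0.00358 = $340.8876
City of Sagehill: $95,220 × 0.003 = $285.66
Total = $340.8876 + $285.66 = $626.5476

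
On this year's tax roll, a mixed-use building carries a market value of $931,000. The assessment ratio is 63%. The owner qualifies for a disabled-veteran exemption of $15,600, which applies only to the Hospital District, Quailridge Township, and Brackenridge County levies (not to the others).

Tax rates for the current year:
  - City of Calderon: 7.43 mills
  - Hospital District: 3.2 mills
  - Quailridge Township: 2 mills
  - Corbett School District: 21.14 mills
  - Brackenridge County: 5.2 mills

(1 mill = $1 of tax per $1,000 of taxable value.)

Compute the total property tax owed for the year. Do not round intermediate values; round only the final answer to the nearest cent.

Assessed value = $931,000 × 0.63 = $586,530
City of Calderon: $586,530 × 0.00743 = $4,357.9179
Hospital District: ($586,530 − $15,600) × 0.0032 = $570,930 × 0.0032 = $1,826.976
Quailridge Township: ($586,530 − $15,600) × 0.002 = $570,930 × 0.002 = $1,141.86
Corbett School District: $586,530 × 0.02114 = $12,399.2442
Brackenridge County: ($586,530 − $15,600) × 0.0052 = $570,930 × 0.0052 = $2,968.836
Total = $22,694.8341

$22,694.83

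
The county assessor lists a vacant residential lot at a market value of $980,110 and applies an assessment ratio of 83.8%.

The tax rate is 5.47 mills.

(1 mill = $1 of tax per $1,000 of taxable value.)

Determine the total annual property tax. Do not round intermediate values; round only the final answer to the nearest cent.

Assessed value = $980,110 × 0.838 = $821,332.18
Tax = $821,332.18 × 0.00547 = $4,492.6870246

$4,492.69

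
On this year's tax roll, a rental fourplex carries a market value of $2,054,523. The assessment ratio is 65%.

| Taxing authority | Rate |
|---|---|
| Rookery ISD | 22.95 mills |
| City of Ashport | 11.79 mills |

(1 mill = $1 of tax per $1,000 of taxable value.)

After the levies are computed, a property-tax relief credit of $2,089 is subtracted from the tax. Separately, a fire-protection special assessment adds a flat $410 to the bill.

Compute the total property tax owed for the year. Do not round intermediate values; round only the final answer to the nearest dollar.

Assessed value = $2,054,523 × 0.65 = $1,335,439.95
Rookery ISD: $1,335,439.95 × 0.02295 = $30,648.3468525
City of Ashport: $1,335,439.95 × 0.01179 = $15,744.8370105
Levies subtotal = $46,393.183863
After credit = $46,393.183863 − $2,089 = $44,304.183863
Total = $44,304.183863 + $410 = $44,714.183863

$44,714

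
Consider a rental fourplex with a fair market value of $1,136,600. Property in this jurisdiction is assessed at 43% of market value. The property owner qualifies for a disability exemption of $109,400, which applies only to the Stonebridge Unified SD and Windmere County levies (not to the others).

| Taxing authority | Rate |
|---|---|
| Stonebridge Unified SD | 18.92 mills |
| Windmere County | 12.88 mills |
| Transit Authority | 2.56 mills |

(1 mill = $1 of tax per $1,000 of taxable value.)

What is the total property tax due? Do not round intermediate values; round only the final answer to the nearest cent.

$13,314.12

Assessed value = $1,136,600 × 0.43 = $488,738
Stonebridge Unified SD: ($488,738 − $109,400) × 0.01892 = $379,338 × 0.01892 = $7,177.07496
Windmere County: ($488,738 − $109,400) × 0.01288 = $379,338 × 0.01288 = $4,885.87344
Transit Authority: $488,738 × 0.00256 = $1,251.16928
Total = $13,314.11768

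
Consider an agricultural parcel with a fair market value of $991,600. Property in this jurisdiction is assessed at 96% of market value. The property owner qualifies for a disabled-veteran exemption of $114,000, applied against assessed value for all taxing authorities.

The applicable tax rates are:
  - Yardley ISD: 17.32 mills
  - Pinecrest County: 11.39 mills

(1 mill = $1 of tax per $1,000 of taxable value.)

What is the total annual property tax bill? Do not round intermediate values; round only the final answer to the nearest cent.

$24,057.14

Assessed value = $991,600 × 0.96 = $951,936
Taxable value = $951,936 − $114,000 = $837,936
Yardley ISD: $837,936 × 0.01732 = $14,513.05152
Pinecrest County: $837,936 × 0.01139 = $9,544.09104
Total = $14,513.05152 + $9,544.09104 = $24,057.14256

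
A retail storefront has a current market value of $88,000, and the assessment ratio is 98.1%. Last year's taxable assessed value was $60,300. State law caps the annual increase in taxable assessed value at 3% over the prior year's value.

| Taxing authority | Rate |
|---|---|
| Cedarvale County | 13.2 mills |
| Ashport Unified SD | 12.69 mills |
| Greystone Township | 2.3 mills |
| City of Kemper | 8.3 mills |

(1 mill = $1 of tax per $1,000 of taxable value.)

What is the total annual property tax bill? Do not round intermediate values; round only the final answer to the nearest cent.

Uncapped assessed value = $88,000 × 0.981 = $86,328
Cap limit = $60,300 × 1.03 = $62,109
Taxable assessed value = min($86,328, $62,109) = $62,109 (cap binds)
Cedarvale County: $62,109 × 0.0132 = $819.8388
Ashport Unified SD: $62,109 × 0.01269 = $788.16321
Greystone Township: $62,109 × 0.0023 = $142.8507
City of Kemper: $62,109 × 0.0083 = $515.5047
Total = $2,266.35741

$2,266.36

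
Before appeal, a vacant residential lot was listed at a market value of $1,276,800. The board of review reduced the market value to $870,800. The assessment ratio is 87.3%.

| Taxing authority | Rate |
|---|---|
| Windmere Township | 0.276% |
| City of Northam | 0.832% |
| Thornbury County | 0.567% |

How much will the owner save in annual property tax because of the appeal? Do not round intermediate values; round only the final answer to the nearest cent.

$5,936.84

Old assessed value = $1,276,800 × 0.873 = $1,114,646.4
New assessed value = $870,800 × 0.873 = $760,208.4
Combined rate = 0.00276 + 0.00832 + 0.00567 = 0.01675
Old tax = $1,114,646.4 × 0.01675 = $18,670.3272
New tax = $760,208.4 × 0.01675 = $12,733.4907
Reduction = $18,670.3272 − $12,733.4907 = $5,936.8365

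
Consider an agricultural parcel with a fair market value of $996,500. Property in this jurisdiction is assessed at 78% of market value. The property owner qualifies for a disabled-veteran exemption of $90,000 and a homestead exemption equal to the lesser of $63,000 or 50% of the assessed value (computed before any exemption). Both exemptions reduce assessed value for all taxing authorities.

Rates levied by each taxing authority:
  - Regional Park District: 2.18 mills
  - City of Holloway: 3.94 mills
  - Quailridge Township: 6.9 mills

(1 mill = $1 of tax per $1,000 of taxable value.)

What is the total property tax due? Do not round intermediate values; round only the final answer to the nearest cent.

Assessed value = $996,500 × 0.78 = $777,270
Homestead exemption = min($63,000, 50% × $777,270) = min($63,000, $388,635) = $63,000 (dollar cap binds)
Taxable value = $777,270 − $90,000 − $63,000 = $624,270
Regional Park District: $624,270 × 0.00218 = $1,360.9086
City of Holloway: $624,270 × 0.00394 = $2,459.6238
Quailridge Township: $624,270 × 0.0069 = $4,307.463
Total = $8,127.9954

$8,128.00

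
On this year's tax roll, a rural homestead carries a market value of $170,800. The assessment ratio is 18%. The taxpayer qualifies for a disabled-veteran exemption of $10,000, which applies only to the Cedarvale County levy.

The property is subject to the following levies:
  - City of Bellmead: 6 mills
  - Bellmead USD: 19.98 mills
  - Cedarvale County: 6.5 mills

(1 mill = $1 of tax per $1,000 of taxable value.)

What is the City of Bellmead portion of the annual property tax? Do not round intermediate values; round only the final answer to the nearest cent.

Assessed value = $170,800 × 0.18 = $30,744
City of Bellmead taxable value = $30,744 (exemption does not apply)
City of Bellmead levy = $30,744 × 0.006 = $184.464

$184.46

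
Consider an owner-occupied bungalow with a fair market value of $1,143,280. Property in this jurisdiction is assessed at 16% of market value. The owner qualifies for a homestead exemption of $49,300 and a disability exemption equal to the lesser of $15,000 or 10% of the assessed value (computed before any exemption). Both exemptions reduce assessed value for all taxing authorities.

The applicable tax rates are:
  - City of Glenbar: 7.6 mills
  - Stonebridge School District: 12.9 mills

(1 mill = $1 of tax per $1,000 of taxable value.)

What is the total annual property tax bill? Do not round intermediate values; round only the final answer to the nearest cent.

$2,431.81

Assessed value = $1,143,280 × 0.16 = $182,924.8
Disability exemption = min($15,000, 10% × $182,924.8) = min($15,000, $18,292.48) = $15,000 (dollar cap binds)
Taxable value = $182,924.8 − $49,300 − $15,000 = $118,624.8
City of Glenbar: $118,624.8 × 0.0076 = $901.54848
Stonebridge School District: $118,624.8 × 0.0129 = $1,530.25992
Total = $2,431.8084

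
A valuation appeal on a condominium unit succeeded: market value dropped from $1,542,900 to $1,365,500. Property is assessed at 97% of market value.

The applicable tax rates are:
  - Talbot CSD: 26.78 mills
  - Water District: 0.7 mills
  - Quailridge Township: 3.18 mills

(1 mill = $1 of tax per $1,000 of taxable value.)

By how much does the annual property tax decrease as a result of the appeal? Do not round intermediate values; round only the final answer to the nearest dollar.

Old assessed value = $1,542,900 × 0.97 = $1,496,613
New assessed value = $1,365,500 × 0.97 = $1,324,535
Combined rate = 0.02678 + 0.0007 + 0.00318 = 0.03066
Old tax = $1,496,613 × 0.03066 = $45,886.15458
New tax = $1,324,535 × 0.03066 = $40,610.2431
Reduction = $45,886.15458 − $40,610.2431 = $5,275.91148

$5,276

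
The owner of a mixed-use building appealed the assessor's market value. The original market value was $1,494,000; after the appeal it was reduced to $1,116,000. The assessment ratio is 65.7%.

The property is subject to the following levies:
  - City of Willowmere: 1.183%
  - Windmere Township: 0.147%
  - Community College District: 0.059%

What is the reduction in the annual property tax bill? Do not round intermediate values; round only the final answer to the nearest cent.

Old assessed value = $1,494,000 × 0.657 = $981,558
New assessed value = $1,116,000 × 0.657 = $733,212
Combined rate = 0.01183 + 0.00147 + 0.00059 = 0.01389
Old tax = $981,558 × 0.01389 = $13,633.84062
New tax = $733,212 × 0.01389 = $10,184.31468
Reduction = $13,633.84062 − $10,184.31468 = $3,449.52594

$3,449.53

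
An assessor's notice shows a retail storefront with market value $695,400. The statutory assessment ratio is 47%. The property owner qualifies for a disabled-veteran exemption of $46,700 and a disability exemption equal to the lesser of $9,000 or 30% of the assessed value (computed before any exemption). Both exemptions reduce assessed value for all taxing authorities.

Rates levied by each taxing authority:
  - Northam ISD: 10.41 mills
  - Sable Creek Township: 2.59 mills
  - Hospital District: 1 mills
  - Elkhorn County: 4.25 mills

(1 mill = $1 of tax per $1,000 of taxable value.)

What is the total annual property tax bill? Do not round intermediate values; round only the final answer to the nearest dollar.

Assessed value = $695,400 × 0.47 = $326,838
Disability exemption = min($9,000, 30% × $326,838) = min($9,000, $98,051.4) = $9,000 (dollar cap binds)
Taxable value = $326,838 − $46,700 − $9,000 = $271,138
Northam ISD: $271,138 × 0.01041 = $2,822.54658
Sable Creek Township: $271,138 × 0.00259 = $702.24742
Hospital District: $271,138 × 0.001 = $271.138
Elkhorn County: $271,138 × 0.00425 = $1,152.3365
Total = $4,948.2685

$4,948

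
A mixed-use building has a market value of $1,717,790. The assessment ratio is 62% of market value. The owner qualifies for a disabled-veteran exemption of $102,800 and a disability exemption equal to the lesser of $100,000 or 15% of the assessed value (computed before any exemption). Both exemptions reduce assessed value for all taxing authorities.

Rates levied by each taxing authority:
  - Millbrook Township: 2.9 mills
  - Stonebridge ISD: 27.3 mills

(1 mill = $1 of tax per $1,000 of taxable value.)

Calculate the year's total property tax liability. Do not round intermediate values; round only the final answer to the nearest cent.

Assessed value = $1,717,790 × 0.62 = $1,065,029.8
Disability exemption = min($100,000, 15% × $1,065,029.8) = min($100,000, $159,754.47) = $100,000 (dollar cap binds)
Taxable value = $1,065,029.8 − $102,800 − $100,000 = $862,229.8
Millbrook Township: $862,229.8 × 0.0029 = $2,500.46642
Stonebridge ISD: $862,229.8 × 0.0273 = $23,538.87354
Total = $26,039.33996

$26,039.34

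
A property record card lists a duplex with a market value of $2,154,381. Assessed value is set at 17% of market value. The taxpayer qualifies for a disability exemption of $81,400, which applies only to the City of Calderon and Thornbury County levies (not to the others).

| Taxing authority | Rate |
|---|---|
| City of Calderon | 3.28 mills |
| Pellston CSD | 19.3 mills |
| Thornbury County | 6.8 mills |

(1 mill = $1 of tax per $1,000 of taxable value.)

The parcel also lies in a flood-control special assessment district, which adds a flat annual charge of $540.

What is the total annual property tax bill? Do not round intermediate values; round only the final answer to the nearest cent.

$10,479.76

Assessed value = $2,154,381 × 0.17 = $366,244.77
City of Calderon: ($366,244.77 − $81,400) × 0.00328 = $284,844.77 × 0.00328 = $934.2908456
Pellston CSD: $366,244.77 × 0.0193 = $7,068.524061
Thornbury County: ($366,244.77 − $81,400) × 0.0068 = $284,844.77 × 0.0068 = $1,936.944436
Levies subtotal = $9,939.7593426
Total = $9,939.7593426 + $540 = $10,479.7593426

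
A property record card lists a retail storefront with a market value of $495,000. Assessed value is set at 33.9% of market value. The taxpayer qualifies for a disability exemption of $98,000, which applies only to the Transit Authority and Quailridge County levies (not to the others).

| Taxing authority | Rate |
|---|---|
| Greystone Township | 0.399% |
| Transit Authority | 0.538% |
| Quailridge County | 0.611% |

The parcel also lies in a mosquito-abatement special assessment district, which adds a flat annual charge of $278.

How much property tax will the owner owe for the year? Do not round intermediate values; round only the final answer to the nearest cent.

$1,749.60

Assessed value = $495,000 × 0.339 = $167,805
Greystone Township: $167,805 × 0.00399 = $669.54195
Transit Authority: ($167,805 − $98,000) × 0.00538 = $69,805 × 0.00538 = $375.5509
Quailridge County: ($167,805 − $98,000) × 0.00611 = $69,805 × 0.00611 = $426.50855
Levies subtotal = $1,471.6014
Total = $1,471.6014 + $278 = $1,749.6014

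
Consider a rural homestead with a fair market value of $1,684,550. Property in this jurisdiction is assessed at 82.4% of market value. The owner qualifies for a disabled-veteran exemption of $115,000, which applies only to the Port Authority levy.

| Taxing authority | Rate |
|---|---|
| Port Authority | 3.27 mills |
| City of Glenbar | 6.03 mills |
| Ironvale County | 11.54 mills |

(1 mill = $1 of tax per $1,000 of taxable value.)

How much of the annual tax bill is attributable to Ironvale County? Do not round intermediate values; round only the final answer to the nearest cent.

Assessed value = $1,684,550 × 0.824 = $1,388,069.2
Ironvale County taxable value = $1,388,069.2 (exemption does not apply)
Ironvale County levy = $1,388,069.2 × 0.01154 = $16,018.318568

$16,018.32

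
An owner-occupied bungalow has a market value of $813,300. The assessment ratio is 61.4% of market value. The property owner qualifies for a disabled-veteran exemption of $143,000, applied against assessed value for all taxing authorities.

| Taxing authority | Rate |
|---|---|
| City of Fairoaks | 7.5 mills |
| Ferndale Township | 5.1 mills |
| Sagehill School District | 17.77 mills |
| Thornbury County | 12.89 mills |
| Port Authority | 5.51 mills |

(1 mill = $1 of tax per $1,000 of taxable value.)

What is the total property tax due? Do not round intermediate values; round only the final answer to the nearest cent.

$17,379.98

Assessed value = $813,300 × 0.614 = $499,366.2
Taxable value = $499,366.2 − $143,000 = $356,366.2
City of Fairoaks: $356,366.2 × 0.0075 = $2,672.7465
Ferndale Township: $356,366.2 × 0.0051 = $1,817.46762
Sagehill School District: $356,366.2 × 0.01777 = $6,332.627374
Thornbury County: $356,366.2 × 0.01289 = $4,593.560318
Port Authority: $356,366.2 × 0.00551 = $1,963.577762
Total = $2,672.7465 + $1,817.46762 + $6,332.627374 + $4,593.560318 + $1,963.577762 = $17,379.979574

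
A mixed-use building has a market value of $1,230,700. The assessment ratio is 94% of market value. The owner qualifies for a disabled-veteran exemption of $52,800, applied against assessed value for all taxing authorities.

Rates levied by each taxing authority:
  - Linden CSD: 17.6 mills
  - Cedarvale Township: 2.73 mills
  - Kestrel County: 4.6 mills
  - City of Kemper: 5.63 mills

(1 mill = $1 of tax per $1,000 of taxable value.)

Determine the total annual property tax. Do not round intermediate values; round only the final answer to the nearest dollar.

Assessed value = $1,230,700 × 0.94 = $1,156,858
Taxable value = $1,156,858 − $52,800 = $1,104,058
Linden CSD: $1,104,058 × 0.0176 = $19,431.4208
Cedarvale Township: $1,104,058 × 0.00273 = $3,014.07834
Kestrel County: $1,104,058 × 0.0046 = $5,078.6668
City of Kemper: $1,104,058 × 0.00563 = $6,215.84654
Total = $19,431.4208 + $3,014.07834 + $5,078.6668 + $6,215.84654 = $33,740.01248

$33,740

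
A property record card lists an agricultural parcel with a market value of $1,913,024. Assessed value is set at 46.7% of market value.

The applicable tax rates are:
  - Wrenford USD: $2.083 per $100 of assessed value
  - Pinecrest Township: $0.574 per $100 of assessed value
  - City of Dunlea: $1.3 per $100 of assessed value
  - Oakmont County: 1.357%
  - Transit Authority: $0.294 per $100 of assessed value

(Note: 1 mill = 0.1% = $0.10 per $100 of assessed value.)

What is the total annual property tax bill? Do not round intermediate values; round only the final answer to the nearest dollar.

Assessed value = $1,913,024 × 0.467 = $893,382.208
Wrenford USD: $893,382.208 × 0.02083 = $18,609.15139264
Pinecrest Township: $893,382.208 × 0.00574 = $5,128.01387392
City of Dunlea: $893,382.208 × 0.013 = $11,613.968704
Oakmont County: $893,382.208 × 0.01357 = $12,123.19656256
Transit Authority: $893,382.208 × 0.00294 = $2,626.54369152
Total = $50,100.87422464

$50,101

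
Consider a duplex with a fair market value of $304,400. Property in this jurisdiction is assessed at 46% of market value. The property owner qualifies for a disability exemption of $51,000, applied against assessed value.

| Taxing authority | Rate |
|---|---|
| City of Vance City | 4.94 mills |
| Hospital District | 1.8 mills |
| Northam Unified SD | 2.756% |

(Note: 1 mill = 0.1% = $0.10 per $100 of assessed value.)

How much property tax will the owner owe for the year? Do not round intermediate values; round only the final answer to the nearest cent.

$3,053.52

Assessed value = $304,400 × 0.46 = $140,024
Taxable value = $140,024 − $51,000 = $89,024
City of Vance City: $89,024 × 0.00494 = $439.77856
Hospital District: $89,024 × 0.0018 = $160.2432
Northam Unified SD: $89,024 × 0.02756 = $2,453.50144
Total = $3,053.5232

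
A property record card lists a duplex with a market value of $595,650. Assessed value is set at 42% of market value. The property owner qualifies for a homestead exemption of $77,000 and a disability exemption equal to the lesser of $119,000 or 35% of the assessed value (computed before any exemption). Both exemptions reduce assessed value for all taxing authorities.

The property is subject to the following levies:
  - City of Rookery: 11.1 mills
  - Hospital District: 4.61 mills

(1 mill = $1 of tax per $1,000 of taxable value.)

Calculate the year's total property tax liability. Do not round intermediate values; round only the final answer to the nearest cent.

Assessed value = $595,650 × 0.42 = $250,173
Disability exemption = min($119,000, 35% × $250,173) = min($119,000, $87,560.55) = $87,560.55 (percentage binds)
Taxable value = $250,173 − $77,000 − $87,560.55 = $85,612.45
City of Rookery: $85,612.45 × 0.0111 = $950.298195
Hospital District: $85,612.45 × 0.00461 = $394.6733945
Total = $1,344.9715895

$1,344.97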